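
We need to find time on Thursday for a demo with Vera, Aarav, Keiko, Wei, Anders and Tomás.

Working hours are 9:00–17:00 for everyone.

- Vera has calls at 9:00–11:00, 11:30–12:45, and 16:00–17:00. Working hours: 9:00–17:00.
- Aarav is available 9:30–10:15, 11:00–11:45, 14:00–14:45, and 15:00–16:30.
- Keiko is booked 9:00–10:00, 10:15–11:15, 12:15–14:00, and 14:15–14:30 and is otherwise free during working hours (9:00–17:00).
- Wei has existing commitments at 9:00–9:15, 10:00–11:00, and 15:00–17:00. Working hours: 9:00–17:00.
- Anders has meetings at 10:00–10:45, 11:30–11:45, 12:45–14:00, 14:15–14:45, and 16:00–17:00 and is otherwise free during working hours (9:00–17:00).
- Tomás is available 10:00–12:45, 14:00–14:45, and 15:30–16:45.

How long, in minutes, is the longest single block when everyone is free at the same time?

15 minutes

Vera free within 09:00–17:00: 11:00–11:30, 12:45–16:00.
Keiko free within 09:00–17:00: 10:00–10:15, 11:15–12:15, 14:00–14:15, 14:30–17:00.
Wei free within 09:00–17:00: 09:15–10:00, 11:00–15:00.
Anders free within 09:00–17:00: 09:00–10:00, 10:45–11:30, 11:45–12:45, 14:00–14:15, 14:45–16:00.
Vera ∩ Aarav: 11:00–11:30, 14:00–14:45, 15:00–16:00.
Vera ∩ Aarav ∩ Keiko: 11:15–11:30, 14:00–14:15, 14:30–14:45, 15:00–16:00.
Vera ∩ Aarav ∩ Keiko ∩ Wei: 11:15–11:30, 14:00–14:15, 14:30–14:45.
Vera ∩ Aarav ∩ Keiko ∩ Wei ∩ Anders: 11:15–11:30, 14:00–14:15.
Vera ∩ Aarav ∩ Keiko ∩ Wei ∩ Anders ∩ Tomás: 11:15–11:30, 14:00–14:15.
Common window lengths: 15, 15 min; longest is 15.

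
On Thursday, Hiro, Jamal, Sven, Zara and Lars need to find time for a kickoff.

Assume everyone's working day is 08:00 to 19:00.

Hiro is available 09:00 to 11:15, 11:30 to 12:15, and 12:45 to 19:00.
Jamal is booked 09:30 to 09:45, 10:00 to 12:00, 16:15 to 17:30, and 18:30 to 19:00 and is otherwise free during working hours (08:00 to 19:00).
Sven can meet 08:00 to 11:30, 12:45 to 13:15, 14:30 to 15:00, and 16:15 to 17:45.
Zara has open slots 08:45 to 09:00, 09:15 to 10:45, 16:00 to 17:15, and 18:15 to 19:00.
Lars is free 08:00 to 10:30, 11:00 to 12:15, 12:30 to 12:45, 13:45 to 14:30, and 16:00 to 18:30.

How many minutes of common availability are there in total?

30 minutes

Jamal free within 08:00–19:00: 08:00–09:30, 09:45–10:00, 12:00–16:15, 17:30–18:30.
Hiro ∩ Jamal: 09:00–09:30, 09:45–10:00, 12:00–12:15, 12:45–16:15, 17:30–18:30.
Hiro ∩ Jamal ∩ Sven: 09:00–09:30, 09:45–10:00, 12:45–13:15, 14:30–15:00, 17:30–17:45.
Hiro ∩ Jamal ∩ Sven ∩ Zara: 09:15–09:30, 09:45–10:00.
Hiro ∩ Jamal ∩ Sven ∩ Zara ∩ Lars: 09:15–09:30, 09:45–10:00.
Total common minutes: 15 + 15 = 30.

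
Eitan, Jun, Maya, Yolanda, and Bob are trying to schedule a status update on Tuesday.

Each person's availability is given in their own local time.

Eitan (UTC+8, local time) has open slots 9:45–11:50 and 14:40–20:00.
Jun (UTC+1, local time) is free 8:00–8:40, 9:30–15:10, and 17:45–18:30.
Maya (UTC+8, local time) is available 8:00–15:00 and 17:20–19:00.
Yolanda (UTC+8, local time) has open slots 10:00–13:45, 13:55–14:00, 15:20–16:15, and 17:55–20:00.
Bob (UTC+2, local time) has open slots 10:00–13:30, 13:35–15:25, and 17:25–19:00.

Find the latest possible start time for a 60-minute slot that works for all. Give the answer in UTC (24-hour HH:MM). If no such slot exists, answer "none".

Eitan → UTC: 01:45–03:50, 06:40–12:00.
Jun → UTC: 07:00–07:40, 08:30–14:10, 16:45–17:30.
Maya → UTC: 00:00–07:00, 09:20–11:00.
Yolanda → UTC: 02:00–05:45, 05:55–06:00, 07:20–08:15, 09:55–12:00.
Bob → UTC: 08:00–11:30, 11:35–13:25, 15:25–17:00.
Eitan ∩ Jun: 07:00–07:40, 08:30–12:00.
Eitan ∩ Jun ∩ Maya: 09:20–11:00.
Eitan ∩ Jun ∩ Maya ∩ Yolanda: 09:55–11:00.
Eitan ∩ Jun ∩ Maya ∩ Yolanda ∩ Bob: 09:55–11:00.
Windows ≥ 60 min: 09:55–11:00.
Latest start in the last window 09:55–11:00 is 11:00 − 60 min = 10:00.

10:00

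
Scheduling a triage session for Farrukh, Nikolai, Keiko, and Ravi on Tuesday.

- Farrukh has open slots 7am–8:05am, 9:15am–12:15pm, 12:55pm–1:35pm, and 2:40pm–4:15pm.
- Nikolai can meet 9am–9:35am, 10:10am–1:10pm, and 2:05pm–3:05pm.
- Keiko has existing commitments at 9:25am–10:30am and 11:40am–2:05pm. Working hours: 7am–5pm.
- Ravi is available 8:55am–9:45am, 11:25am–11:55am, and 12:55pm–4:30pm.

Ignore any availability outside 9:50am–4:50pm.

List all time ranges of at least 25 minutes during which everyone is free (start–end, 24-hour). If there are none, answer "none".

Keiko free within 07:00–17:00: 07:00–09:25, 10:30–11:40, 14:05–17:00.
Farrukh ∩ Nikolai: 09:15–09:35, 10:10–12:15, 12:55–13:10, 14:40–15:05.
Farrukh ∩ Nikolai ∩ Keiko: 09:15–09:25, 10:30–11:40, 14:40–15:05.
Farrukh ∩ Nikolai ∩ Keiko ∩ Ravi: 09:15–09:25, 11:25–11:40, 14:40–15:05.
Restricted to 09:50–16:50: 11:25–11:40, 14:40–15:05.
Windows ≥ 25 min: 14:40–15:05.

14:40–15:05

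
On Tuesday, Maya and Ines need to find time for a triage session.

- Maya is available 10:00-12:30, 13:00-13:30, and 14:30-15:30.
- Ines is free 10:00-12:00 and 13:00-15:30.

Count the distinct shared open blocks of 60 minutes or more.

2

Maya ∩ Ines: 10:00–12:00, 13:00–13:30, 14:30–15:30.
Windows ≥ 60 min: 10:00–12:00, 14:30–15:30.
That's 2 windows.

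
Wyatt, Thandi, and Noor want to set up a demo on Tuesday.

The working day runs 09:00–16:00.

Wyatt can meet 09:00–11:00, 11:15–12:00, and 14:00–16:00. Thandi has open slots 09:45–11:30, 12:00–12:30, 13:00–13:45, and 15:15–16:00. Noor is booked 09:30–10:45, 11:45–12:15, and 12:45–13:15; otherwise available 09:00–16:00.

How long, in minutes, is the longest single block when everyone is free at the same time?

45 minutes

Noor free within 09:00–16:00: 09:00–09:30, 10:45–11:45, 12:15–12:45, 13:15–16:00.
Wyatt ∩ Thandi: 09:45–11:00, 11:15–11:30, 15:15–16:00.
Wyatt ∩ Thandi ∩ Noor: 10:45–11:00, 11:15–11:30, 15:15–16:00.
Common window lengths: 15, 15, 45 min; longest is 45.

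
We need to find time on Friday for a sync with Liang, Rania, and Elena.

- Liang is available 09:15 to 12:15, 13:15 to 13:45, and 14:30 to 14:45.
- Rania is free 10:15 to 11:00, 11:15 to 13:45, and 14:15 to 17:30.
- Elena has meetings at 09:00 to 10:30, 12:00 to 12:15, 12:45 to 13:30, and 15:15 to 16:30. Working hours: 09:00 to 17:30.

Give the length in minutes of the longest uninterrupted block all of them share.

Elena free within 09:00–17:30: 10:30–12:00, 12:15–12:45, 13:30–15:15, 16:30–17:30.
Liang ∩ Rania: 10:15–11:00, 11:15–12:15, 13:15–13:45, 14:30–14:45.
Liang ∩ Rania ∩ Elena: 10:30–11:00, 11:15–12:00, 13:30–13:45, 14:30–14:45.
Common window lengths: 30, 45, 15, 15 min; longest is 45.

45 minutes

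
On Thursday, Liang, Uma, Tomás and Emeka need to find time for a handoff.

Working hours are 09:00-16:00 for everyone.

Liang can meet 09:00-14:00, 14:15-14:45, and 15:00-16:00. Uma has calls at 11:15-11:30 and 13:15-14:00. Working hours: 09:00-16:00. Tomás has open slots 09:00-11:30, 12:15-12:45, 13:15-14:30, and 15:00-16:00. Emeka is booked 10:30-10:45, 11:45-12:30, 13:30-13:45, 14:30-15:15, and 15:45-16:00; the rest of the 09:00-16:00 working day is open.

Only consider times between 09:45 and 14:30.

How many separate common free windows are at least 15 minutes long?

Uma free within 09:00–16:00: 09:00–11:15, 11:30–13:15, 14:00–16:00.
Emeka free within 09:00–16:00: 09:00–10:30, 10:45–11:45, 12:30–13:30, 13:45–14:30, 15:15–15:45.
Liang ∩ Uma: 09:00–11:15, 11:30–13:15, 14:15–14:45, 15:00–16:00.
Liang ∩ Uma ∩ Tomás: 09:00–11:15, 12:15–12:45, 14:15–14:30, 15:00–16:00.
Liang ∩ Uma ∩ Tomás ∩ Emeka: 09:00–10:30, 10:45–11:15, 12:30–12:45, 14:15–14:30, 15:15–15:45.
Restricted to 09:45–14:30: 09:45–10:30, 10:45–11:15, 12:30–12:45, 14:15–14:30.
Windows ≥ 15 min: 09:45–10:30, 10:45–11:15, 12:30–12:45, 14:15–14:30.
That's 4 windows.

4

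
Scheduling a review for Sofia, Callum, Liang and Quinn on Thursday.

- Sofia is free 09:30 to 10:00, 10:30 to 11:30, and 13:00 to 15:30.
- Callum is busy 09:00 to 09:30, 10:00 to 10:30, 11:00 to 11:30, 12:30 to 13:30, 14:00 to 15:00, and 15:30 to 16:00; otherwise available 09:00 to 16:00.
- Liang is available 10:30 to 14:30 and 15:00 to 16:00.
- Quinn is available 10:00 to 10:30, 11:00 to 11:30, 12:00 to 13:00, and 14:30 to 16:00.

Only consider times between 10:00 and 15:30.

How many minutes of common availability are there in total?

Callum free within 09:00–16:00: 09:30–10:00, 10:30–11:00, 11:30–12:30, 13:30–14:00, 15:00–15:30.
Sofia ∩ Callum: 09:30–10:00, 10:30–11:00, 13:30–14:00, 15:00–15:30.
Sofia ∩ Callum ∩ Liang: 10:30–11:00, 13:30–14:00, 15:00–15:30.
Sofia ∩ Callum ∩ Liang ∩ Quinn: 15:00–15:30.
Restricted to 10:00–15:30: 15:00–15:30.
Total common minutes: 30.

30 minutes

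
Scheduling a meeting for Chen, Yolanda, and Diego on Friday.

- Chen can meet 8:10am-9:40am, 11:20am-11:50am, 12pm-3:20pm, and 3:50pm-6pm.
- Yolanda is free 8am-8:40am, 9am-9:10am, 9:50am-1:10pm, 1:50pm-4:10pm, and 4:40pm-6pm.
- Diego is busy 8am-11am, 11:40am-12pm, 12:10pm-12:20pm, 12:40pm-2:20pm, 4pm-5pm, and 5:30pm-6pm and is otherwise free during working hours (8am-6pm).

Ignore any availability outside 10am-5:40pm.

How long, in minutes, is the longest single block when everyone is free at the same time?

Diego free within 08:00–18:00: 11:00–11:40, 12:00–12:10, 12:20–12:40, 14:20–16:00, 17:00–17:30.
Chen ∩ Yolanda: 08:10–08:40, 09:00–09:10, 11:20–11:50, 12:00–13:10, 13:50–15:20, 15:50–16:10, 16:40–18:00.
Chen ∩ Yolanda ∩ Diego: 11:20–11:40, 12:00–12:10, 12:20–12:40, 14:20–15:20, 15:50–16:00, 17:00–17:30.
Restricted to 10:00–17:40: 11:20–11:40, 12:00–12:10, 12:20–12:40, 14:20–15:20, 15:50–16:00, 17:00–17:30.
Common window lengths: 20, 10, 20, 60, 10, 30 min; longest is 60.

60 minutes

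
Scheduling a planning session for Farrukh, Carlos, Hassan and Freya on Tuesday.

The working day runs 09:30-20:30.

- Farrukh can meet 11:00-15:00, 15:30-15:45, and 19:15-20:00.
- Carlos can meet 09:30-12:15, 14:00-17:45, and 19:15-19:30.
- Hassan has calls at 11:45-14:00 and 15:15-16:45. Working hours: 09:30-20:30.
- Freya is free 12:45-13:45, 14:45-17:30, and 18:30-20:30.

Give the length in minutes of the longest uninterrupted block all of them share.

Hassan free within 09:30–20:30: 09:30–11:45, 14:00–15:15, 16:45–20:30.
Farrukh ∩ Carlos: 11:00–12:15, 14:00–15:00, 15:30–15:45, 19:15–19:30.
Farrukh ∩ Carlos ∩ Hassan: 11:00–11:45, 14:00–15:00, 19:15–19:30.
Farrukh ∩ Carlos ∩ Hassan ∩ Freya: 14:45–15:00, 19:15–19:30.
Common window lengths: 15, 15 min; longest is 15.

15 minutes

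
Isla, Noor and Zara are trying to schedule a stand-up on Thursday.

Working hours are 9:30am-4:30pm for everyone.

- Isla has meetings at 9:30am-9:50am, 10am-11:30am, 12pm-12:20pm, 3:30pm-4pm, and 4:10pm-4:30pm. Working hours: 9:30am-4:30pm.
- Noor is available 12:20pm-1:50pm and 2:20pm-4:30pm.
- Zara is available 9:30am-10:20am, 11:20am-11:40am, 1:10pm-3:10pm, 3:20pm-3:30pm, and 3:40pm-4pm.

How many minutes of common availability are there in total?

100 minutes

Isla free within 09:30–16:30: 09:50–10:00, 11:30–12:00, 12:20–15:30, 16:00–16:10.
Isla ∩ Noor: 12:20–13:50, 14:20–15:30, 16:00–16:10.
Isla ∩ Noor ∩ Zara: 13:10–13:50, 14:20–15:10, 15:20–15:30.
Total common minutes: 40 + 50 + 10 = 100.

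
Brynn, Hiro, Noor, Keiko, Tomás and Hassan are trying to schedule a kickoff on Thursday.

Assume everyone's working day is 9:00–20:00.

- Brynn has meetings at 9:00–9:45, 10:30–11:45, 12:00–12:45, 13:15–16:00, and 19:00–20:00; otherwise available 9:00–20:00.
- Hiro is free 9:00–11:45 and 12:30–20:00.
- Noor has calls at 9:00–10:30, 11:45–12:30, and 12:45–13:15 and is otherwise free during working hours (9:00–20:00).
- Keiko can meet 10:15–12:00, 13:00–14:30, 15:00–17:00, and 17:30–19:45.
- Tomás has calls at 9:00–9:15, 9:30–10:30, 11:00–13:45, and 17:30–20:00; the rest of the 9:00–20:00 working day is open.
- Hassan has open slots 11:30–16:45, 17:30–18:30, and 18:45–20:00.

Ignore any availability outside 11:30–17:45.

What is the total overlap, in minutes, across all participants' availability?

45 minutes

Brynn free within 09:00–20:00: 09:45–10:30, 11:45–12:00, 12:45–13:15, 16:00–19:00.
Noor free within 09:00–20:00: 10:30–11:45, 12:30–12:45, 13:15–20:00.
Tomás free within 09:00–20:00: 09:15–09:30, 10:30–11:00, 13:45–17:30.
Brynn ∩ Hiro: 09:45–10:30, 12:45–13:15, 16:00–19:00.
Brynn ∩ Hiro ∩ Noor: 16:00–19:00.
Brynn ∩ Hiro ∩ Noor ∩ Keiko: 16:00–17:00, 17:30–19:00.
Brynn ∩ Hiro ∩ Noor ∩ Keiko ∩ Tomás: 16:00–17:00.
Brynn ∩ Hiro ∩ Noor ∩ Keiko ∩ Tomás ∩ Hassan: 16:00–16:45.
Restricted to 11:30–17:45: 16:00–16:45.
Total common minutes: 45.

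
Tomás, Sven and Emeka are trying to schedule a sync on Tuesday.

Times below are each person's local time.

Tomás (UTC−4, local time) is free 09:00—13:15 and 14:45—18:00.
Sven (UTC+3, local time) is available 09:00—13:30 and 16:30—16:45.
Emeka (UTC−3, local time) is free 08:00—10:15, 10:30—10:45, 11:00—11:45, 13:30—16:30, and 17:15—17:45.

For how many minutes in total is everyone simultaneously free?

15 minutes

Tomás → UTC: 13:00–17:15, 18:45–22:00.
Sven → UTC: 06:00–10:30, 13:30–13:45.
Emeka → UTC: 11:00–13:15, 13:30–13:45, 14:00–14:45, 16:30–19:30, 20:15–20:45.
Tomás ∩ Sven: 13:30–13:45.
Tomás ∩ Sven ∩ Emeka: 13:30–13:45.
Total common minutes: 15.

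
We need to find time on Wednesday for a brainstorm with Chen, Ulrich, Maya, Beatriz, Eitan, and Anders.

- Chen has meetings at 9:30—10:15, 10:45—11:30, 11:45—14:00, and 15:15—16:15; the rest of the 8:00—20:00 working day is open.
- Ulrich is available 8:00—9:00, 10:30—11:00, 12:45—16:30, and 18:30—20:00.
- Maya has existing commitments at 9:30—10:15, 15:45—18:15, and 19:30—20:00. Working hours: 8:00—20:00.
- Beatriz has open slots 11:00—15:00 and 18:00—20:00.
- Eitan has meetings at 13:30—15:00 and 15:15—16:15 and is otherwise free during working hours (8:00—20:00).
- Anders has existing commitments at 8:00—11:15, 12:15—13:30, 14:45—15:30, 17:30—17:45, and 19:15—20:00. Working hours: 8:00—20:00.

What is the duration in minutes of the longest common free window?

45 minutes

Chen free within 08:00–20:00: 08:00–09:30, 10:15–10:45, 11:30–11:45, 14:00–15:15, 16:15–20:00.
Maya free within 08:00–20:00: 08:00–09:30, 10:15–15:45, 18:15–19:30.
Eitan free within 08:00–20:00: 08:00–13:30, 15:00–15:15, 16:15–20:00.
Anders free within 08:00–20:00: 11:15–12:15, 13:30–14:45, 15:30–17:30, 17:45–19:15.
Chen ∩ Ulrich: 08:00–09:00, 10:30–10:45, 14:00–15:15, 16:15–16:30, 18:30–20:00.
Chen ∩ Ulrich ∩ Maya: 08:00–09:00, 10:30–10:45, 14:00–15:15, 18:30–19:30.
Chen ∩ Ulrich ∩ Maya ∩ Beatriz: 14:00–15:00, 18:30–19:30.
Chen ∩ Ulrich ∩ Maya ∩ Beatriz ∩ Eitan: 18:30–19:30.
Chen ∩ Ulrich ∩ Maya ∩ Beatriz ∩ Eitan ∩ Anders: 18:30–19:15.
Single common window of 45 minutes.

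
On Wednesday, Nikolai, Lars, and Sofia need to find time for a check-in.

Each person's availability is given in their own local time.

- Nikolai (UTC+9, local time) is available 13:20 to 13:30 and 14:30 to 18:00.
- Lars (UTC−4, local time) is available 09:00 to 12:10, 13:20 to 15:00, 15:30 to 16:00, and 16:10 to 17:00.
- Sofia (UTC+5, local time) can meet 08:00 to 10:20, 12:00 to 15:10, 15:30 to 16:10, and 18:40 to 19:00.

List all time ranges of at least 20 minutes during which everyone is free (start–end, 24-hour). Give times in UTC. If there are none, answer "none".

none

Nikolai → UTC: 04:20–04:30, 05:30–09:00.
Lars → UTC: 13:00–16:10, 17:20–19:00, 19:30–20:00, 20:10–21:00.
Sofia → UTC: 03:00–05:20, 07:00–10:10, 10:30–11:10, 13:40–14:00.
Nikolai ∩ Lars: (none).
Nikolai ∩ Lars ∩ Sofia: (none).
Windows ≥ 20 min: (none).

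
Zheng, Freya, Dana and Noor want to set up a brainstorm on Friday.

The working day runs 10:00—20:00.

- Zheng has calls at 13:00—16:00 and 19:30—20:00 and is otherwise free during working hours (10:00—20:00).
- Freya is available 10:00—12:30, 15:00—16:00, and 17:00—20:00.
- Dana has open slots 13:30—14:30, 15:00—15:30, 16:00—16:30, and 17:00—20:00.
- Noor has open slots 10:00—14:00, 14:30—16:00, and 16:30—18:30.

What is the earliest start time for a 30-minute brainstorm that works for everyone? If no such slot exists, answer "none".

Zheng free within 10:00–20:00: 10:00–13:00, 16:00–19:30.
Zheng ∩ Freya: 10:00–12:30, 17:00–19:30.
Zheng ∩ Freya ∩ Dana: 17:00–19:30.
Zheng ∩ Freya ∩ Dana ∩ Noor: 17:00–18:30.
Windows ≥ 30 min: 17:00–18:30.
Earliest such window starts at 17:00.

17:00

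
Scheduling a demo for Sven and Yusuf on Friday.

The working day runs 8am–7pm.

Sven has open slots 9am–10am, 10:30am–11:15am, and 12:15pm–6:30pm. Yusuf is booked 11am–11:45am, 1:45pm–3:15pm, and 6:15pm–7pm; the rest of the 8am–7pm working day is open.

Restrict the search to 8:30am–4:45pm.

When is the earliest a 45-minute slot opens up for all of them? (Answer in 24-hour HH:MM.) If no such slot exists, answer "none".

09:00

Yusuf free within 08:00–19:00: 08:00–11:00, 11:45–13:45, 15:15–18:15.
Sven ∩ Yusuf: 09:00–10:00, 10:30–11:00, 12:15–13:45, 15:15–18:15.
Restricted to 08:30–16:45: 09:00–10:00, 10:30–11:00, 12:15–13:45, 15:15–16:45.
Windows ≥ 45 min: 09:00–10:00, 12:15–13:45, 15:15–16:45.
Earliest such window starts at 09:00.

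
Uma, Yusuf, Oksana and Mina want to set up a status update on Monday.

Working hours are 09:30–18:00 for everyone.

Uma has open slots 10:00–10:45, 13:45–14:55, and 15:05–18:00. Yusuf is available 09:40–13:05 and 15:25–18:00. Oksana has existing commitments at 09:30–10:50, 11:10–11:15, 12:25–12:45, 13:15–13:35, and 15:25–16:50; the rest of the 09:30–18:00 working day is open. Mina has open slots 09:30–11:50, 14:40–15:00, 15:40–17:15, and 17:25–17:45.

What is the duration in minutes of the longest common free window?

Oksana free within 09:30–18:00: 10:50–11:10, 11:15–12:25, 12:45–13:15, 13:35–15:25, 16:50–18:00.
Uma ∩ Yusuf: 10:00–10:45, 15:25–18:00.
Uma ∩ Yusuf ∩ Oksana: 16:50–18:00.
Uma ∩ Yusuf ∩ Oksana ∩ Mina: 16:50–17:15, 17:25–17:45.
Common window lengths: 25, 20 min; longest is 25.

25 minutes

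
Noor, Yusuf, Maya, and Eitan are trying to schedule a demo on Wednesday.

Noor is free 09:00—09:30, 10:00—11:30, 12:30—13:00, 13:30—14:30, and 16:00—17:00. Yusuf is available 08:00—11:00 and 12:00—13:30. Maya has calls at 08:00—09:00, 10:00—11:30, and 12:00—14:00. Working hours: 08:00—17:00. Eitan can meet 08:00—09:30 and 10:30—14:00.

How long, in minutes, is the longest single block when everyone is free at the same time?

30 minutes

Maya free within 08:00–17:00: 09:00–10:00, 11:30–12:00, 14:00–17:00.
Noor ∩ Yusuf: 09:00–09:30, 10:00–11:00, 12:30–13:00.
Noor ∩ Yusuf ∩ Maya: 09:00–09:30.
Noor ∩ Yusuf ∩ Maya ∩ Eitan: 09:00–09:30.
Single common window of 30 minutes.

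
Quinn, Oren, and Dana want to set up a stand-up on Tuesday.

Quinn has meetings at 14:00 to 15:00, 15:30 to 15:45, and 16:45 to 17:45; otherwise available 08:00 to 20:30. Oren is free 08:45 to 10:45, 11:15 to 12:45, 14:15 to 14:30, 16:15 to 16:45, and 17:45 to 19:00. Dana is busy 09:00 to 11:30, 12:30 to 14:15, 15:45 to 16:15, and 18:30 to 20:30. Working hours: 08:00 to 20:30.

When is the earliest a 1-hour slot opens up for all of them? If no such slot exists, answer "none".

11:30

Quinn free within 08:00–20:30: 08:00–14:00, 15:00–15:30, 15:45–16:45, 17:45–20:30.
Dana free within 08:00–20:30: 08:00–09:00, 11:30–12:30, 14:15–15:45, 16:15–18:30.
Quinn ∩ Oren: 08:45–10:45, 11:15–12:45, 16:15–16:45, 17:45–19:00.
Quinn ∩ Oren ∩ Dana: 08:45–09:00, 11:30–12:30, 16:15–16:45, 17:45–18:30.
Windows ≥ 60 min: 11:30–12:30.
Earliest such window starts at 11:30.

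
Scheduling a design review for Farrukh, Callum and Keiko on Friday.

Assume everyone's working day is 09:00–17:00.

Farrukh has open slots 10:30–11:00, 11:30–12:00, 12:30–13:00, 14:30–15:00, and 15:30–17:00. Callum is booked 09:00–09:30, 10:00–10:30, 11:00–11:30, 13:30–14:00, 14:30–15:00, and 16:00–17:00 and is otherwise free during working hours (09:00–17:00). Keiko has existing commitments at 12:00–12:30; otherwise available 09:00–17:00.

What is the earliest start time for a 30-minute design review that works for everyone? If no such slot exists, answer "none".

Callum free within 09:00–17:00: 09:30–10:00, 10:30–11:00, 11:30–13:30, 14:00–14:30, 15:00–16:00.
Keiko free within 09:00–17:00: 09:00–12:00, 12:30–17:00.
Farrukh ∩ Callum: 10:30–11:00, 11:30–12:00, 12:30–13:00, 15:30–16:00.
Farrukh ∩ Callum ∩ Keiko: 10:30–11:00, 11:30–12:00, 12:30–13:00, 15:30–16:00.
Windows ≥ 30 min: 10:30–11:00, 11:30–12:00, 12:30–13:00, 15:30–16:00.
Earliest such window starts at 10:30.

10:30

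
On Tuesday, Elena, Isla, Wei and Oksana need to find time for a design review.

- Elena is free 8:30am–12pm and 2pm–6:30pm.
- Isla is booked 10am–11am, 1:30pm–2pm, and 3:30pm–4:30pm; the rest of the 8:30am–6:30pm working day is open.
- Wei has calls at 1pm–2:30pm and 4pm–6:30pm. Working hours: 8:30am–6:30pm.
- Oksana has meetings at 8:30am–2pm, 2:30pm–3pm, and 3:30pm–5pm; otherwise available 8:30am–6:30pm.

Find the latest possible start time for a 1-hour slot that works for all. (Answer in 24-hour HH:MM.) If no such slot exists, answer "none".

Isla free within 08:30–18:30: 08:30–10:00, 11:00–13:30, 14:00–15:30, 16:30–18:30.
Wei free within 08:30–18:30: 08:30–13:00, 14:30–16:00.
Oksana free within 08:30–18:30: 14:00–14:30, 15:00–15:30, 17:00–18:30.
Elena ∩ Isla: 08:30–10:00, 11:00–12:00, 14:00–15:30, 16:30–18:30.
Elena ∩ Isla ∩ Wei: 08:30–10:00, 11:00–12:00, 14:30–15:30.
Elena ∩ Isla ∩ Wei ∩ Oksana: 15:00–15:30.
Windows ≥ 60 min: (none).

none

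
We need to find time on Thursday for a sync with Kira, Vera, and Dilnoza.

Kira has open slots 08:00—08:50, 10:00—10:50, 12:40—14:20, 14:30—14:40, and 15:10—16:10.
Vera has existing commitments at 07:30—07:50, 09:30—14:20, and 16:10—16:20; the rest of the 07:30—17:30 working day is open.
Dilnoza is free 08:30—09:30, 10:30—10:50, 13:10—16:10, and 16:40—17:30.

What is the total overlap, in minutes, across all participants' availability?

Vera free within 07:30–17:30: 07:50–09:30, 14:20–16:10, 16:20–17:30.
Kira ∩ Vera: 08:00–08:50, 14:30–14:40, 15:10–16:10.
Kira ∩ Vera ∩ Dilnoza: 08:30–08:50, 14:30–14:40, 15:10–16:10.
Total common minutes: 20 + 10 + 60 = 90.

90 minutes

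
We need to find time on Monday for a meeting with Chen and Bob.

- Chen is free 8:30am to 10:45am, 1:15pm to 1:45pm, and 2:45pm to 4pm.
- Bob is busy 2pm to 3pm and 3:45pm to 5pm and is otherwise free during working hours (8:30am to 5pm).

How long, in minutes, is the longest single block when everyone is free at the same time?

135 minutes

Bob free within 08:30–17:00: 08:30–14:00, 15:00–15:45.
Chen ∩ Bob: 08:30–10:45, 13:15–13:45, 15:00–15:45.
Common window lengths: 135, 30, 45 min; longest is 135.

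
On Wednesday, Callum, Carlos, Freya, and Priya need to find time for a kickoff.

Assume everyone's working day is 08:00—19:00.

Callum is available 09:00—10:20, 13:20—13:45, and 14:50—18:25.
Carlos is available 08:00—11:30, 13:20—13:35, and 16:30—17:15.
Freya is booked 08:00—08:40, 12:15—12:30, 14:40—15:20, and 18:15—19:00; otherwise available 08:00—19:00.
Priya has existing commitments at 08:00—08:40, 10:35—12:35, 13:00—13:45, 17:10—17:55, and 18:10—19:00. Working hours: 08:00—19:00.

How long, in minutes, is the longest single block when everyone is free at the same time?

80 minutes

Freya free within 08:00–19:00: 08:40–12:15, 12:30–14:40, 15:20–18:15.
Priya free within 08:00–19:00: 08:40–10:35, 12:35–13:00, 13:45–17:10, 17:55–18:10.
Callum ∩ Carlos: 09:00–10:20, 13:20–13:35, 16:30–17:15.
Callum ∩ Carlos ∩ Freya: 09:00–10:20, 13:20–13:35, 16:30–17:15.
Callum ∩ Carlos ∩ Freya ∩ Priya: 09:00–10:20, 16:30–17:10.
Common window lengths: 80, 40 min; longest is 80.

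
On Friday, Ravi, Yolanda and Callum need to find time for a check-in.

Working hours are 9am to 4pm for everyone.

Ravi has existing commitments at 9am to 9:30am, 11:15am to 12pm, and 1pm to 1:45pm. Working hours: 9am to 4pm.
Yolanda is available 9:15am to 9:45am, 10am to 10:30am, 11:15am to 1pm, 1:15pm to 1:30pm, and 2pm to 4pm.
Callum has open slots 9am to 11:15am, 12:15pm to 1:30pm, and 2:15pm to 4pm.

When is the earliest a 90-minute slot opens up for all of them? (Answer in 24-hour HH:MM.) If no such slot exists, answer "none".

Ravi free within 09:00–16:00: 09:30–11:15, 12:00–13:00, 13:45–16:00.
Ravi ∩ Yolanda: 09:30–09:45, 10:00–10:30, 12:00–13:00, 14:00–16:00.
Ravi ∩ Yolanda ∩ Callum: 09:30–09:45, 10:00–10:30, 12:15–13:00, 14:15–16:00.
Windows ≥ 90 min: 14:15–16:00.
Earliest such window starts at 14:15.

14:15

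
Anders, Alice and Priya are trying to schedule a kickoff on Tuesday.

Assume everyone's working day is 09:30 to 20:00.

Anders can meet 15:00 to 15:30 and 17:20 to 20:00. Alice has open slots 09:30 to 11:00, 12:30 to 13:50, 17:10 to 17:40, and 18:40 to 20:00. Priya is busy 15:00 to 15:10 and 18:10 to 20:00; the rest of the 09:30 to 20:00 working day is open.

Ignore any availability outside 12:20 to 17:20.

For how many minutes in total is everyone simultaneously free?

Priya free within 09:30–20:00: 09:30–15:00, 15:10–18:10.
Anders ∩ Alice: 17:20–17:40, 18:40–20:00.
Anders ∩ Alice ∩ Priya: 17:20–17:40.
Restricted to 12:20–17:20: (none).
Total common minutes: 0.

0 minutes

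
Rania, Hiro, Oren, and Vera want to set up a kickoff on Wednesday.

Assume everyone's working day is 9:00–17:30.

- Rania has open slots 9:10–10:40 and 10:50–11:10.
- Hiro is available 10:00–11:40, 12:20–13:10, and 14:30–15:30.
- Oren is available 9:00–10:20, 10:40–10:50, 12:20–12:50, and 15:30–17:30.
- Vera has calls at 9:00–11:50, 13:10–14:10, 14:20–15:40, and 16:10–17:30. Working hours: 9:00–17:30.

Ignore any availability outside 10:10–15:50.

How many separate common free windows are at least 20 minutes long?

0

Vera free within 09:00–17:30: 11:50–13:10, 14:10–14:20, 15:40–16:10.
Rania ∩ Hiro: 10:00–10:40, 10:50–11:10.
Rania ∩ Hiro ∩ Oren: 10:00–10:20.
Rania ∩ Hiro ∩ Oren ∩ Vera: (none).
Restricted to 10:10–15:50: (none).
Windows ≥ 20 min: (none).
That's 0 windows.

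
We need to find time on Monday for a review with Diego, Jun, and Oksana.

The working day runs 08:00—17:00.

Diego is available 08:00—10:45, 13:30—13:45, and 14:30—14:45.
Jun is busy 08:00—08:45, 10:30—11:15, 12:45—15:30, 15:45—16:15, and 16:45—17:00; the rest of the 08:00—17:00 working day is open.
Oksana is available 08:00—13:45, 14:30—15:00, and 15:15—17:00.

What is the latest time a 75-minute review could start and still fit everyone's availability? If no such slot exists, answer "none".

09:15

Jun free within 08:00–17:00: 08:45–10:30, 11:15–12:45, 15:30–15:45, 16:15–16:45.
Diego ∩ Jun: 08:45–10:30.
Diego ∩ Jun ∩ Oksana: 08:45–10:30.
Windows ≥ 75 min: 08:45–10:30.
Latest start in the last window 08:45–10:30 is 10:30 − 75 min = 09:15.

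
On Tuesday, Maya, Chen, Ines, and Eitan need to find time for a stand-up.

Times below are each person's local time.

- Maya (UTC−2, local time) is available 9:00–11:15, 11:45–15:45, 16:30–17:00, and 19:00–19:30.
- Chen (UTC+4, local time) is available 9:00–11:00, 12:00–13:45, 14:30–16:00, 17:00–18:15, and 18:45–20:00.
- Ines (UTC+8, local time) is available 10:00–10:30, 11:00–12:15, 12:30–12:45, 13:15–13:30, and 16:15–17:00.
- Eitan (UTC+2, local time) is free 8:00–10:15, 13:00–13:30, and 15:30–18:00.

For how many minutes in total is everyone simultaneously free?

0 minutes

Maya → UTC: 11:00–13:15, 13:45–17:45, 18:30–19:00, 21:00–21:30.
Chen → UTC: 05:00–07:00, 08:00–09:45, 10:30–12:00, 13:00–14:15, 14:45–16:00.
Ines → UTC: 02:00–02:30, 03:00–04:15, 04:30–04:45, 05:15–05:30, 08:15–09:00.
Eitan → UTC: 06:00–08:15, 11:00–11:30, 13:30–16:00.
Maya ∩ Chen: 11:00–12:00, 13:00–13:15, 13:45–14:15, 14:45–16:00.
Maya ∩ Chen ∩ Ines: (none).
Maya ∩ Chen ∩ Ines ∩ Eitan: (none).
Total common minutes: 0.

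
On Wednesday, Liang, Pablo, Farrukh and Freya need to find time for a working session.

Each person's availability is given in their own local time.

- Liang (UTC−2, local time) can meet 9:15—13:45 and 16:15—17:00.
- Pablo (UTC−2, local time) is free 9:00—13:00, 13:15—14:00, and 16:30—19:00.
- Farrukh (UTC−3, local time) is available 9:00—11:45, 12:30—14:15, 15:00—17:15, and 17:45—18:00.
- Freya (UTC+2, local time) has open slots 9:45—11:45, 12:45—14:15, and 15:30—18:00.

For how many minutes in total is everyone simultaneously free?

Liang → UTC: 11:15–15:45, 18:15–19:00.
Pablo → UTC: 11:00–15:00, 15:15–16:00, 18:30–21:00.
Farrukh → UTC: 12:00–14:45, 15:30–17:15, 18:00–20:15, 20:45–21:00.
Freya → UTC: 07:45–09:45, 10:45–12:15, 13:30–16:00.
Liang ∩ Pablo: 11:15–15:00, 15:15–15:45, 18:30–19:00.
Liang ∩ Pablo ∩ Farrukh: 12:00–14:45, 15:30–15:45, 18:30–19:00.
Liang ∩ Pablo ∩ Farrukh ∩ Freya: 12:00–12:15, 13:30–14:45, 15:30–15:45.
Total common minutes: 15 + 75 + 15 = 105.

105 minutes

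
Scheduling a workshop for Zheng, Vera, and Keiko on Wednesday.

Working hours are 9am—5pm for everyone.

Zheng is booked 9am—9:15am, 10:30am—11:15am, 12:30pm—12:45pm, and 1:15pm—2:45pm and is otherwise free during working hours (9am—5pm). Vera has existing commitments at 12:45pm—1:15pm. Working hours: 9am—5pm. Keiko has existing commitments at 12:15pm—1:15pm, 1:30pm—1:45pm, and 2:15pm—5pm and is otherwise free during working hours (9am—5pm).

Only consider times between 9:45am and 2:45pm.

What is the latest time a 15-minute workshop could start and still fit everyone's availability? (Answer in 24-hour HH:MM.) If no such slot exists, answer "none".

12:00

Zheng free within 09:00–17:00: 09:15–10:30, 11:15–12:30, 12:45–13:15, 14:45–17:00.
Vera free within 09:00–17:00: 09:00–12:45, 13:15–17:00.
Keiko free within 09:00–17:00: 09:00–12:15, 13:15–13:30, 13:45–14:15.
Zheng ∩ Vera: 09:15–10:30, 11:15–12:30, 14:45–17:00.
Zheng ∩ Vera ∩ Keiko: 09:15–10:30, 11:15–12:15.
Restricted to 09:45–14:45: 09:45–10:30, 11:15–12:15.
Windows ≥ 15 min: 09:45–10:30, 11:15–12:15.
Latest start in the last window 11:15–12:15 is 12:15 − 15 min = 12:00.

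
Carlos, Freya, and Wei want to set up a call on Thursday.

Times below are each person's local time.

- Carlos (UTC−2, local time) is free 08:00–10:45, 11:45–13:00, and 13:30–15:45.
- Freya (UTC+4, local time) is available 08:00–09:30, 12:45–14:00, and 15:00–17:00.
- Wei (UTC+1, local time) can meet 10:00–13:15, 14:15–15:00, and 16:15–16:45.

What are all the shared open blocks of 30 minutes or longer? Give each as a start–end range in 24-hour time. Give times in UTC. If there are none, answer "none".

Carlos → UTC: 10:00–12:45, 13:45–15:00, 15:30–17:45.
Freya → UTC: 04:00–05:30, 08:45–10:00, 11:00–13:00.
Wei → UTC: 09:00–12:15, 13:15–14:00, 15:15–15:45.
Carlos ∩ Freya: 11:00–12:45.
Carlos ∩ Freya ∩ Wei: 11:00–12:15.
Windows ≥ 30 min: 11:00–12:15.

11:00–12:15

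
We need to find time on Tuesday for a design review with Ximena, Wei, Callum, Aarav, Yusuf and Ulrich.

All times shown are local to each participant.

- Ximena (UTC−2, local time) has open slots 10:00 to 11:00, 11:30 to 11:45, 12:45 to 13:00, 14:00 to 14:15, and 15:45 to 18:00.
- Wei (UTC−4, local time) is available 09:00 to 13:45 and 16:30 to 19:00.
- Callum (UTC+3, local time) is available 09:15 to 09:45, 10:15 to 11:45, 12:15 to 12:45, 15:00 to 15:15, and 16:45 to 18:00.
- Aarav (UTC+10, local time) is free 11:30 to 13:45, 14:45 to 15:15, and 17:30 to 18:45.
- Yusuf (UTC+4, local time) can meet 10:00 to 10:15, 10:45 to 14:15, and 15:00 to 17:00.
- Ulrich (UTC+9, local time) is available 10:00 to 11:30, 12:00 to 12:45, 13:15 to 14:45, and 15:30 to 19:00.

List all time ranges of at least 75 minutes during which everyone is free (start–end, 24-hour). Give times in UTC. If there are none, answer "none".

Ximena → UTC: 12:00–13:00, 13:30–13:45, 14:45–15:00, 16:00–16:15, 17:45–20:00.
Wei → UTC: 13:00–17:45, 20:30–23:00.
Callum → UTC: 06:15–06:45, 07:15–08:45, 09:15–09:45, 12:00–12:15, 13:45–15:00.
Aarav → UTC: 01:30–03:45, 04:45–05:15, 07:30–08:45.
Yusuf → UTC: 06:00–06:15, 06:45–10:15, 11:00–13:00.
Ulrich → UTC: 01:00–02:30, 03:00–03:45, 04:15–05:45, 06:30–10:00.
Ximena ∩ Wei: 13:30–13:45, 14:45–15:00, 16:00–16:15.
Ximena ∩ Wei ∩ Callum: 14:45–15:00.
Ximena ∩ Wei ∩ Callum ∩ Aarav: (none).
Ximena ∩ Wei ∩ Callum ∩ Aarav ∩ Yusuf: (none).
Ximena ∩ Wei ∩ Callum ∩ Aarav ∩ Yusuf ∩ Ulrich: (none).
Windows ≥ 75 min: (none).

none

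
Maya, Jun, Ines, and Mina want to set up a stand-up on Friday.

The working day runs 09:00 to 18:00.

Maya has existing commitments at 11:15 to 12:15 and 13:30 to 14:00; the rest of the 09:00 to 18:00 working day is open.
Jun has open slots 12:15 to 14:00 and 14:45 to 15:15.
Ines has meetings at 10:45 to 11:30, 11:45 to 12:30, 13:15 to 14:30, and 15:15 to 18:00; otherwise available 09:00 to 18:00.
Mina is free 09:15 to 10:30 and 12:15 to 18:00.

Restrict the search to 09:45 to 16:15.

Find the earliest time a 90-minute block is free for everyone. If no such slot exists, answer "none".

Maya free within 09:00–18:00: 09:00–11:15, 12:15–13:30, 14:00–18:00.
Ines free within 09:00–18:00: 09:00–10:45, 11:30–11:45, 12:30–13:15, 14:30–15:15.
Maya ∩ Jun: 12:15–13:30, 14:45–15:15.
Maya ∩ Jun ∩ Ines: 12:30–13:15, 14:45–15:15.
Maya ∩ Jun ∩ Ines ∩ Mina: 12:30–13:15, 14:45–15:15.
Restricted to 09:45–16:15: 12:30–13:15, 14:45–15:15.
Windows ≥ 90 min: (none).

none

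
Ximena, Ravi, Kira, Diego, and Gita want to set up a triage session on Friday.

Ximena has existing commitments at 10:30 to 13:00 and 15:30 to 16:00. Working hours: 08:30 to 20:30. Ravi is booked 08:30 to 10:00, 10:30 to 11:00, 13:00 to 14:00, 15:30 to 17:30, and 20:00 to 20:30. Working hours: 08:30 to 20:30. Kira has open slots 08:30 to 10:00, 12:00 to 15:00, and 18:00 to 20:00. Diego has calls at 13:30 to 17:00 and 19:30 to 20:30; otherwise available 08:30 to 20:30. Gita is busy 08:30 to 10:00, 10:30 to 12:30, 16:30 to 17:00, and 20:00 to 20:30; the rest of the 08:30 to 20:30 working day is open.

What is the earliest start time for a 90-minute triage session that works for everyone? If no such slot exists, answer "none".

18:00

Ximena free within 08:30–20:30: 08:30–10:30, 13:00–15:30, 16:00–20:30.
Ravi free within 08:30–20:30: 10:00–10:30, 11:00–13:00, 14:00–15:30, 17:30–20:00.
Diego free within 08:30–20:30: 08:30–13:30, 17:00–19:30.
Gita free within 08:30–20:30: 10:00–10:30, 12:30–16:30, 17:00–20:00.
Ximena ∩ Ravi: 10:00–10:30, 14:00–15:30, 17:30–20:00.
Ximena ∩ Ravi ∩ Kira: 14:00–15:00, 18:00–20:00.
Ximena ∩ Ravi ∩ Kira ∩ Diego: 18:00–19:30.
Ximena ∩ Ravi ∩ Kira ∩ Diego ∩ Gita: 18:00–19:30.
Windows ≥ 90 min: 18:00–19:30.
Earliest such window starts at 18:00.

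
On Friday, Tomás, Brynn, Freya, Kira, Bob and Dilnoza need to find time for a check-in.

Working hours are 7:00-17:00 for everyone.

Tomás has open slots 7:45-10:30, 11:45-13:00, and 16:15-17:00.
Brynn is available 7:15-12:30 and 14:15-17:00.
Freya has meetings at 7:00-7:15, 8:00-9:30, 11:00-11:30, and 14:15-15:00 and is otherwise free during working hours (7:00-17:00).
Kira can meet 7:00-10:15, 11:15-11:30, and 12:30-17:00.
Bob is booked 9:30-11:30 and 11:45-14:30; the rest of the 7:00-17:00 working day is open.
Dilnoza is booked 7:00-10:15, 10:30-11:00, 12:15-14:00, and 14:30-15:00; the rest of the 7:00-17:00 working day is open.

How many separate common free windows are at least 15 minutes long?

Freya free within 07:00–17:00: 07:15–08:00, 09:30–11:00, 11:30–14:15, 15:00–17:00.
Bob free within 07:00–17:00: 07:00–09:30, 11:30–11:45, 14:30–17:00.
Dilnoza free within 07:00–17:00: 10:15–10:30, 11:00–12:15, 14:00–14:30, 15:00–17:00.
Tomás ∩ Brynn: 07:45–10:30, 11:45–12:30, 16:15–17:00.
Tomás ∩ Brynn ∩ Freya: 07:45–08:00, 09:30–10:30, 11:45–12:30, 16:15–17:00.
Tomás ∩ Brynn ∩ Freya ∩ Kira: 07:45–08:00, 09:30–10:15, 16:15–17:00.
Tomás ∩ Brynn ∩ Freya ∩ Kira ∩ Bob: 07:45–08:00, 16:15–17:00.
Tomás ∩ Brynn ∩ Freya ∩ Kira ∩ Bob ∩ Dilnoza: 16:15–17:00.
Windows ≥ 15 min: 16:15–17:00.
That's 1 window.

1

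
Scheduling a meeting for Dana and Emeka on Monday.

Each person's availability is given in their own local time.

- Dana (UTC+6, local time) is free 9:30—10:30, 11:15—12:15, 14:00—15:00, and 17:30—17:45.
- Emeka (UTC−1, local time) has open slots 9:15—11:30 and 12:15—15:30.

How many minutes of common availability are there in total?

15 minutes

Dana → UTC: 03:30–04:30, 05:15–06:15, 08:00–09:00, 11:30–11:45.
Emeka → UTC: 10:15–12:30, 13:15–16:30.
Dana ∩ Emeka: 11:30–11:45.
Total common minutes: 15.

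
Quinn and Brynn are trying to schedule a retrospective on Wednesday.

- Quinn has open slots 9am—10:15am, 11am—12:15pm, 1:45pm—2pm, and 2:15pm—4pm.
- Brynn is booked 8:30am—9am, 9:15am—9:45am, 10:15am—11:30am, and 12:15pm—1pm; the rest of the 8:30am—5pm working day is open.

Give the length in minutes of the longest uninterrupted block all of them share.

Brynn free within 08:30–17:00: 09:00–09:15, 09:45–10:15, 11:30–12:15, 13:00–17:00.
Quinn ∩ Brynn: 09:00–09:15, 09:45–10:15, 11:30–12:15, 13:45–14:00, 14:15–16:00.
Common window lengths: 15, 30, 45, 15, 105 min; longest is 105.

105 minutes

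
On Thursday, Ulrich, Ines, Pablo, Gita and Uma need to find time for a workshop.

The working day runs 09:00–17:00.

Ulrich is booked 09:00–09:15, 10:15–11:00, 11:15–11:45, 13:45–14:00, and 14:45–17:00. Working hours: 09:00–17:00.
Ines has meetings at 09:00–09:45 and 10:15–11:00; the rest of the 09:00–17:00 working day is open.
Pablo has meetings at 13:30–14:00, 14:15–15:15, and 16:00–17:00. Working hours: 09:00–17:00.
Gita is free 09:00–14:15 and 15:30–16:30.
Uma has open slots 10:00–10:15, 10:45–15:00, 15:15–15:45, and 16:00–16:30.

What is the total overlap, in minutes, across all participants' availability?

Ulrich free within 09:00–17:00: 09:15–10:15, 11:00–11:15, 11:45–13:45, 14:00–14:45.
Ines free within 09:00–17:00: 09:45–10:15, 11:00–17:00.
Pablo free within 09:00–17:00: 09:00–13:30, 14:00–14:15, 15:15–16:00.
Ulrich ∩ Ines: 09:45–10:15, 11:00–11:15, 11:45–13:45, 14:00–14:45.
Ulrich ∩ Ines ∩ Pablo: 09:45–10:15, 11:00–11:15, 11:45–13:30, 14:00–14:15.
Ulrich ∩ Ines ∩ Pablo ∩ Gita: 09:45–10:15, 11:00–11:15, 11:45–13:30, 14:00–14:15.
Ulrich ∩ Ines ∩ Pablo ∩ Gita ∩ Uma: 10:00–10:15, 11:00–11:15, 11:45–13:30, 14:00–14:15.
Total common minutes: 15 + 15 + 105 + 15 = 150.

150 minutes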